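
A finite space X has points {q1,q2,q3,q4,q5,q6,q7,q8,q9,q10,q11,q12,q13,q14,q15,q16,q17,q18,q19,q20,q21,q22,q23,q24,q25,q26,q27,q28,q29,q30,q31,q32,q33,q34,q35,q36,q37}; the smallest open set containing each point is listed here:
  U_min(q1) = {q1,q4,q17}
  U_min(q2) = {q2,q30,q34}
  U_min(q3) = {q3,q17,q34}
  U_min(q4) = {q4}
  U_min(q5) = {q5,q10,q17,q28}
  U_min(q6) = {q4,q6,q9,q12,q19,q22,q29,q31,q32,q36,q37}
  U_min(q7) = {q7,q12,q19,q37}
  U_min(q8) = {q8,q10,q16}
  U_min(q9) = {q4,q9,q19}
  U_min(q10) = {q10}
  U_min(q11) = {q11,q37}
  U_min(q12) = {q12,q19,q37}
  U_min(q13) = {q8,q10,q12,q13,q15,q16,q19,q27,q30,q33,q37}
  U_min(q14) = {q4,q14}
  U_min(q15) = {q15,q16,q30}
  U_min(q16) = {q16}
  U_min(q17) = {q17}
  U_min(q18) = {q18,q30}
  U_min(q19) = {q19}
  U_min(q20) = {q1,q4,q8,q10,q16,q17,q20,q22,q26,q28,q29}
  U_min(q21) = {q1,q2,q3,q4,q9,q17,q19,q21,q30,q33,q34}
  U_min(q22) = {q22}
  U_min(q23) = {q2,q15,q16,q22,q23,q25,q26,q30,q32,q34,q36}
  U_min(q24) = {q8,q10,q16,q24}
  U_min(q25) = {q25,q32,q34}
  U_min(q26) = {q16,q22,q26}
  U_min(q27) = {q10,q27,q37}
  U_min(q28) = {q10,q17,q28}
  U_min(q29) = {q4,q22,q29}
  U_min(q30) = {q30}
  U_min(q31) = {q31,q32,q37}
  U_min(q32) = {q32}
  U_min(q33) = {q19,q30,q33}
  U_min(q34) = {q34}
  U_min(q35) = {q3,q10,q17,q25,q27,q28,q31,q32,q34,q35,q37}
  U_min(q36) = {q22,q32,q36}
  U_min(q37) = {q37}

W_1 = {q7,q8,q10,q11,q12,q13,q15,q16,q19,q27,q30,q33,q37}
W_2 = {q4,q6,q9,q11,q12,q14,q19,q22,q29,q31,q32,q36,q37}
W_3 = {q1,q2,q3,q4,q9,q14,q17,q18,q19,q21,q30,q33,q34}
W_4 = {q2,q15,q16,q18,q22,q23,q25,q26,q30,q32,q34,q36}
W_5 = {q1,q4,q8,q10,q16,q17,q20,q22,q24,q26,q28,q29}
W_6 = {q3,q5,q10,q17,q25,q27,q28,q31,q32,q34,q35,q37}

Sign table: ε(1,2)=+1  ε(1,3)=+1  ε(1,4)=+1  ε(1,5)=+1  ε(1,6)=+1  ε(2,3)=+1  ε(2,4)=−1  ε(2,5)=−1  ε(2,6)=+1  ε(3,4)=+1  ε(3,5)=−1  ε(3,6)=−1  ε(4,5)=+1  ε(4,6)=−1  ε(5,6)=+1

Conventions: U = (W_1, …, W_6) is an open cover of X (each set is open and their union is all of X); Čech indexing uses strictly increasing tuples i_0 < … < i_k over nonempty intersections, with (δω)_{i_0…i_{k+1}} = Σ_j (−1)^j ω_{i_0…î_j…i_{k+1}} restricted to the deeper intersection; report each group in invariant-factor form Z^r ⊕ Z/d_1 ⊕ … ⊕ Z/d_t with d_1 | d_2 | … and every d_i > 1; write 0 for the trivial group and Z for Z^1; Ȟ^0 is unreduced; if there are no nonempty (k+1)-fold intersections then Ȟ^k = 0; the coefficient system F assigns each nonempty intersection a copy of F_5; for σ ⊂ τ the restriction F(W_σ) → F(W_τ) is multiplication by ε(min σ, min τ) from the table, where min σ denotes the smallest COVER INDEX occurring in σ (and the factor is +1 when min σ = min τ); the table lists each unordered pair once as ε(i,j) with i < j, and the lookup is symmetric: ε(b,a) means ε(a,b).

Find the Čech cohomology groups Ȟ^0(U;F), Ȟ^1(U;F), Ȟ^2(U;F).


Ȟ^0 = 0, Ȟ^1 = 0, Ȟ^2 = Z/5

nerve of the cover:
  W12={q11,q12,q19,q37} W13={q19,q30,q33} W14={q15,q16,q30} W15={q8,q10,q16} W16={q10,q27,q37} W23={q4,q9,q14,q19} W24={q22,q32,q36} W25={q4,q22,q29} W26={q31,q32,q37} W34={q2,q18,q30,q34} W35={q1,q4,q17} W36={q3,q17,q34} W45={q16,q22,q26} W46={q25,q32,q34} W56={q10,q17,q28}
  W123={q19} W126={q37} W134={q30} W145={q16} W156={q10} W235={q4} W245={q22} W246={q32} W346={q34} W356={q17}
C dims 6,15,10; δ0: rk_F5 6; δ1: rk_F5 9
Ȟ^0 = (6 − 6) − 0 = 0, so Ȟ^0 ≅ 0
Ȟ^1 = (15 − 9) − 6 = 0, so Ȟ^1 ≅ 0
Ȟ^2 = (10 − 0) − 9 = 1, so Ȟ^2 ≅ Z/5


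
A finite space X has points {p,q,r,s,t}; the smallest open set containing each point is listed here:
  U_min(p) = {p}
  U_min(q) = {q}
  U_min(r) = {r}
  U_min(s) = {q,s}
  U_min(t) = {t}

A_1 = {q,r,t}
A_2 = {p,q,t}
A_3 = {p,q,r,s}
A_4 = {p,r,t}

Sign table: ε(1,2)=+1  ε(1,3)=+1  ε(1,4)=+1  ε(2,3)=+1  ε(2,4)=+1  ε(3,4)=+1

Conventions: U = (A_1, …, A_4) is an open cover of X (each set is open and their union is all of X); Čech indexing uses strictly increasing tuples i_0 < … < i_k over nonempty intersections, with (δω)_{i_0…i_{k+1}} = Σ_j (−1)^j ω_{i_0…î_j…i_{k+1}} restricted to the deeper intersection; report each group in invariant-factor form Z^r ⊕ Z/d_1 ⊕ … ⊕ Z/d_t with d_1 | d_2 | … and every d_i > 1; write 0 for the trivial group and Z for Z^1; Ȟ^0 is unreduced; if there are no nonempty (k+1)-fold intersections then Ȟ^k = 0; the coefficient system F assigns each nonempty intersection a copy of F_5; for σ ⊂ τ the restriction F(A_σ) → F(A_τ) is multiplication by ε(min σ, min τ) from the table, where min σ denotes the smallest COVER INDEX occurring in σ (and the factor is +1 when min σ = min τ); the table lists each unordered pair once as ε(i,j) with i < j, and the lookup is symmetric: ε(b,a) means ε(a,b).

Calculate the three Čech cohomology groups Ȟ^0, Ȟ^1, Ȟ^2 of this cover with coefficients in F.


nerve of the cover:
  A12={q,t} A13={q,r} A14={r,t} A23={p,q} A24={p,t} A34={p,r}
  A123={q} A124={t} A134={r} A234={p}
C dims 4,6,4; δ0: rk_F5 3; δ1: rk_F5 3
Ȟ^0 = (4 − 3) − 0 = 1, so Ȟ^0 ≅ Z/5
Ȟ^1 = (6 − 3) − 3 = 0, so Ȟ^1 ≅ 0
Ȟ^2 = (4 − 0) − 3 = 1, so Ȟ^2 ≅ Z/5

Ȟ^0(U;F) ≅ Z/5,  Ȟ^1(U;F) ≅ 0,  Ȟ^2(U;F) ≅ Z/5


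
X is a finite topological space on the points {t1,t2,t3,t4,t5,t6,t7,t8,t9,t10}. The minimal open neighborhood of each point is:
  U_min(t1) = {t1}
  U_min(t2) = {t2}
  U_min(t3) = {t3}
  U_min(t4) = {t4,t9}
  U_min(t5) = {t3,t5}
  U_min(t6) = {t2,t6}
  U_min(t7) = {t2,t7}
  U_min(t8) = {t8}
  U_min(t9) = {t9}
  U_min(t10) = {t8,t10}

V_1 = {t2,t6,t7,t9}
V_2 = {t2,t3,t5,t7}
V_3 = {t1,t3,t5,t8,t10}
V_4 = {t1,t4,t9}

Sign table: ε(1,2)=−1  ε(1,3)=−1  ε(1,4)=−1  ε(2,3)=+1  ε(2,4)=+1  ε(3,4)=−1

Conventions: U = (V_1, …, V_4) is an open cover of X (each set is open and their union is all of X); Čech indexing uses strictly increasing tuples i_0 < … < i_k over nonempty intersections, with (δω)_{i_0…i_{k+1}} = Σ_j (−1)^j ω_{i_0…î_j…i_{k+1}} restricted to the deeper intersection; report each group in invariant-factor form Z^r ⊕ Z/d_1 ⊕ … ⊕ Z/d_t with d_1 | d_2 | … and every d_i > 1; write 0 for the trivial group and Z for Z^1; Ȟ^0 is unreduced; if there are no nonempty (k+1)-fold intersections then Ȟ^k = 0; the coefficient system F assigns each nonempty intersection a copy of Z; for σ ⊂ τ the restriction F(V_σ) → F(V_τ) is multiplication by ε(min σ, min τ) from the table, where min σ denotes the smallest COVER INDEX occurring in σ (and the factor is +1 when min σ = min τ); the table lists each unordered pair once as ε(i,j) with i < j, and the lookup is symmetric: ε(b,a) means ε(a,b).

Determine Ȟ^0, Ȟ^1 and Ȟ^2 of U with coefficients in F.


Ȟ^0(U;F) ≅ 0,  Ȟ^1(U;F) ≅ Z/2,  Ȟ^2(U;F) ≅ 0

nonempty overlaps:
  V12={t2,t7} V14={t9} V23={t3,t5} V34={t1}
C dims 4,4; δ0: rk 4, SNF 1^3·2
degree 0: 4−4−0 = 0 → Ȟ^0 ≅ 0
degree 1: 4−0−4 = 0 plus torsion [2] → Ȟ^1 ≅ Z/2
degree 2: 0−0−0 = 0 → Ȟ^2 ≅ 0


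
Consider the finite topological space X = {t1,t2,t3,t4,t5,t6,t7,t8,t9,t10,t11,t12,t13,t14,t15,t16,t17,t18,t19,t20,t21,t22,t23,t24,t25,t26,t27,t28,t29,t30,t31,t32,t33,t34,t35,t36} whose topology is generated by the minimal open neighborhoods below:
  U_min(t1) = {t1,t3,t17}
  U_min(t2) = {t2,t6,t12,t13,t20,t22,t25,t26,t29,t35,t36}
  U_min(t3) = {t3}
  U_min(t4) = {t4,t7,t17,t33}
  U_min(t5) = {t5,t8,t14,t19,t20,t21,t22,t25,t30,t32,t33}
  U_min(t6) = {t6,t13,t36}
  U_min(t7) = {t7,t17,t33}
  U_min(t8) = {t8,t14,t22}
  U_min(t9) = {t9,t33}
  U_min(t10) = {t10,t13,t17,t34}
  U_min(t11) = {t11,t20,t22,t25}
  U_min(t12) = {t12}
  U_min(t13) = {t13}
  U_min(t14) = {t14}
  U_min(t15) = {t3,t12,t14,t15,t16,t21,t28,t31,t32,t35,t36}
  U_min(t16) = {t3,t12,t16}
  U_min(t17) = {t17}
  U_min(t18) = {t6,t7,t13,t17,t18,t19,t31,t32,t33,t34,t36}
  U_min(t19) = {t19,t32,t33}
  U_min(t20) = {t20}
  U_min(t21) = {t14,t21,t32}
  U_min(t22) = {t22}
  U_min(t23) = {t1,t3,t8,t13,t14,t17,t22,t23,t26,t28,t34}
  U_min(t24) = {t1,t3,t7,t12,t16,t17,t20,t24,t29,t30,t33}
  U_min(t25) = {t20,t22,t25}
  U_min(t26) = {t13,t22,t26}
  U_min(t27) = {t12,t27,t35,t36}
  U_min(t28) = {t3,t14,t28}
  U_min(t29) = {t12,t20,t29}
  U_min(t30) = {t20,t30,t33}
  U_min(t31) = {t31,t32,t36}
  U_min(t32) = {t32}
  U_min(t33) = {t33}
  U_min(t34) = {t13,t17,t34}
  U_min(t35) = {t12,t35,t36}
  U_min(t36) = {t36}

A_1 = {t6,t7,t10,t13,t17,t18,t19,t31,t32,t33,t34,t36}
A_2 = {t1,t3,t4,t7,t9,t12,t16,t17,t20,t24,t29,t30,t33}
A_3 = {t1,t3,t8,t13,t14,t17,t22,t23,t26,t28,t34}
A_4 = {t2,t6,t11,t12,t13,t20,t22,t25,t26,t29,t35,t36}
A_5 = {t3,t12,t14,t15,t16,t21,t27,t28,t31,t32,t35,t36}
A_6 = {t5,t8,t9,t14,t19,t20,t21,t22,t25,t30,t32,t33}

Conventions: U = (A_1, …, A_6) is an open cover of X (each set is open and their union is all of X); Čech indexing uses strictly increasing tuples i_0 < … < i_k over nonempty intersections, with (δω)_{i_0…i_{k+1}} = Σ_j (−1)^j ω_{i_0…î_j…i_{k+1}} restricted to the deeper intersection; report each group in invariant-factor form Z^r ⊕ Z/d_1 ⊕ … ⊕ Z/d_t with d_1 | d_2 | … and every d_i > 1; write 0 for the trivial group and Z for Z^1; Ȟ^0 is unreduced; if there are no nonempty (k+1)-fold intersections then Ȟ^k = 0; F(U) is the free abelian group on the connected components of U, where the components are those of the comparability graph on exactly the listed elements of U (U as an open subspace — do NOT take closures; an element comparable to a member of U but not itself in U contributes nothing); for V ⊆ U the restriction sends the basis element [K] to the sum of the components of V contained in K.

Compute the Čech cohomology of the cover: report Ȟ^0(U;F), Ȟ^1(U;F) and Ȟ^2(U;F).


cover nerve:
  A12={t7,t17,t33} A13={t13,t17,t34} A14={t6,t13,t36} A15={t31,t32,t36} A16={t19,t32,t33} A23={t1,t3,t17} A24={t12,t20,t29} A25={t3,t12,t16} A26={t9,t20,t30,t33} A34={t13,t22,t26} A35={t3,t14,t28} A36={t8,t14,t22} A45={t12,t35,t36} A46={t20,t22,t25} A56={t14,t21,t32}
  A123={t17} A126={t33} A134={t13} A145={t36} A156={t32} A235={t3} A245={t12} A246={t20} A346={t22} A356={t14}
components per intersection:
  A1: {t6,t7,t10,t13,t17,t18,t19,t31,t32,t33,t34,t36}
  A2: {t1,t3,t4,t7,t9,t12,t16,t17,t20,t24,t29,t30,t33}
  A3: {t1,t3,t8,t13,t14,t17,t22,t23,t26,t28,t34}
  A4: {t2,t6,t11,t12,t13,t20,t22,t25,t26,t29,t35,t36}
  A5: {t3,t12,t14,t15,t16,t21,t27,t28,t31,t32,t35,t36}
  A6: {t5,t8,t9,t14,t19,t20,t21,t22,t25,t30,t32,t33}
  A12: {t7,t17,t33}
  A13: {t13,t17,t34}
  A14: {t6,t13,t36}
  A15: {t31,t32,t36}
  A16: {t19,t32,t33}
  A23: {t1,t3,t17}
  A24: {t12,t20,t29}
  A25: {t3,t12,t16}
  A26: {t9,t20,t30,t33}
  A34: {t13,t22,t26}
  A35: {t3,t14,t28}
  A36: {t8,t14,t22}
  A45: {t12,t35,t36}
  A46: {t20,t22,t25}
  A56: {t14,t21,t32}
  A123: {t17}
  A126: {t33}
  A134: {t13}
  A145: {t36}
  A156: {t32}
  A235: {t3}
  A245: {t12}
  A246: {t20}
  A346: {t22}
  A356: {t14}
C dims 6,15,10; δ0: rk 5, SNF 1^5; δ1: rk 10, SNF 1^9·2
Ȟ^0: (6−5)−0=1 ⇒ Z
Ȟ^1: (15−10)−5=0 ⇒ 0
Ȟ^2: (10−0)−10=0 plus torsion [2] ⇒ Z/2

Ȟ^0(U;F) ≅ Z, Ȟ^1(U;F) ≅ 0 and Ȟ^2(U;F) ≅ Z/2


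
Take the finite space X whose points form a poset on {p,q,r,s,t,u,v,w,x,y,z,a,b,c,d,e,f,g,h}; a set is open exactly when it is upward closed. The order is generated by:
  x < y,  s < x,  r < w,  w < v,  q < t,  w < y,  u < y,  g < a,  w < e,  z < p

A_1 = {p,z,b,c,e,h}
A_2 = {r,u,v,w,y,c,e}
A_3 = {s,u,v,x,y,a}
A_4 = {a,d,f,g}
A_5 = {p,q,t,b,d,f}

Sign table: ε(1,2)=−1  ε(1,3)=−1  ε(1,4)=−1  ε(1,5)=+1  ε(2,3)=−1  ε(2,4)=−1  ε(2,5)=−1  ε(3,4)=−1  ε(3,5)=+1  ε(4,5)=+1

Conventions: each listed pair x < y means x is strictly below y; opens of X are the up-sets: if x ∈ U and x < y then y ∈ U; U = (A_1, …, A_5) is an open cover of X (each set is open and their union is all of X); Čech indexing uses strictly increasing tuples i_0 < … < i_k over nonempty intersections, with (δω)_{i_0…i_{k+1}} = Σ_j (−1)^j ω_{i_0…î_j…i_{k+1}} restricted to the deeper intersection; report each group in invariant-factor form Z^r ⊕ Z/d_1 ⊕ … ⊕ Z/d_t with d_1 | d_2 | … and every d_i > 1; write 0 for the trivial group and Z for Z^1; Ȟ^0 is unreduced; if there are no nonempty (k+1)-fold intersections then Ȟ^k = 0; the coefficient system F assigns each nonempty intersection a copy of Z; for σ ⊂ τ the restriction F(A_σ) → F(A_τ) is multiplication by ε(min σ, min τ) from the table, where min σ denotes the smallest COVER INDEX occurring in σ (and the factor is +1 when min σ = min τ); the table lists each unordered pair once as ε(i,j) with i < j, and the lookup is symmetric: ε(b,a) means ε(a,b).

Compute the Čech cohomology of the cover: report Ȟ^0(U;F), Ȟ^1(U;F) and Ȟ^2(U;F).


nerve of the cover:
  A12={c,e} A15={p,b} A23={u,v,y} A34={a} A45={d,f}
C dims 5,5; δ0: rk 5, SNF 1^4·2
Ȟ^0 = (5 − 5) − 0 = 0, so Ȟ^0 ≅ 0
Ȟ^1 = (5 − 0) − 5 = 0 plus torsion [2], so Ȟ^1 ≅ Z/2
Ȟ^2 = (0 − 0) − 0 = 0, so Ȟ^2 ≅ 0

Ȟ^0 = 0,  Ȟ^1 = Z/2,  Ȟ^2 = 0


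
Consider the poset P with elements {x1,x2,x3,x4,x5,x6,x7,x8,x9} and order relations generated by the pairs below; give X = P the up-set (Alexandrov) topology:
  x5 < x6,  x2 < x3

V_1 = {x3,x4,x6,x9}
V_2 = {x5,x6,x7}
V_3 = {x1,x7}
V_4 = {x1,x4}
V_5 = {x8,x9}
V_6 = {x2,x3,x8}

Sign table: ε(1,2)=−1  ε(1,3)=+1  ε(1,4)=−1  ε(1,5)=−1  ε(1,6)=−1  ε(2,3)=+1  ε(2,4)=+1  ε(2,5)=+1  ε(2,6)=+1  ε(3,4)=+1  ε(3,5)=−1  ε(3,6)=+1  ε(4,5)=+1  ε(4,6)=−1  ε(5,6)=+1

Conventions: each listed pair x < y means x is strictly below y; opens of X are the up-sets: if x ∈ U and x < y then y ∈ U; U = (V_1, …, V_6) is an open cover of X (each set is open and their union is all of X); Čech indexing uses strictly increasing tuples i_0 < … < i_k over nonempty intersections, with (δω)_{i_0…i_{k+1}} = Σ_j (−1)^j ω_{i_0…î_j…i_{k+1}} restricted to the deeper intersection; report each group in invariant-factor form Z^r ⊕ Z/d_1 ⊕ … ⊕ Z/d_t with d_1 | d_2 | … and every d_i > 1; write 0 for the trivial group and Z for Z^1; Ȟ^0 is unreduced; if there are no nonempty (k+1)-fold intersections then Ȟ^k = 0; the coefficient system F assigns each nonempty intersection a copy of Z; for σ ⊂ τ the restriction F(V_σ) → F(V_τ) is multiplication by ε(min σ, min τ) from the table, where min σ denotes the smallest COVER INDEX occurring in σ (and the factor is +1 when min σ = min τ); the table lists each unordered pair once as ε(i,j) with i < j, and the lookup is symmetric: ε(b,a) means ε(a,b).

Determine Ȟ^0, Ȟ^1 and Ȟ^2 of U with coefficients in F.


nerve of the cover:
  V12={x6} V14={x4} V15={x9} V16={x3} V23={x7} V34={x1} V56={x8}
C dims 6,7; δ0: rk 5, SNF 1^5
Ȟ^0 = (6 − 5) − 0 = 1, so Ȟ^0 ≅ Z
Ȟ^1 = (7 − 0) − 5 = 2, so Ȟ^1 ≅ Z^2
Ȟ^2 = (0 − 0) − 0 = 0, so Ȟ^2 ≅ 0

Ȟ^0(U;F) ≅ Z; Ȟ^1(U;F) ≅ Z^2; Ȟ^2(U;F) ≅ 0


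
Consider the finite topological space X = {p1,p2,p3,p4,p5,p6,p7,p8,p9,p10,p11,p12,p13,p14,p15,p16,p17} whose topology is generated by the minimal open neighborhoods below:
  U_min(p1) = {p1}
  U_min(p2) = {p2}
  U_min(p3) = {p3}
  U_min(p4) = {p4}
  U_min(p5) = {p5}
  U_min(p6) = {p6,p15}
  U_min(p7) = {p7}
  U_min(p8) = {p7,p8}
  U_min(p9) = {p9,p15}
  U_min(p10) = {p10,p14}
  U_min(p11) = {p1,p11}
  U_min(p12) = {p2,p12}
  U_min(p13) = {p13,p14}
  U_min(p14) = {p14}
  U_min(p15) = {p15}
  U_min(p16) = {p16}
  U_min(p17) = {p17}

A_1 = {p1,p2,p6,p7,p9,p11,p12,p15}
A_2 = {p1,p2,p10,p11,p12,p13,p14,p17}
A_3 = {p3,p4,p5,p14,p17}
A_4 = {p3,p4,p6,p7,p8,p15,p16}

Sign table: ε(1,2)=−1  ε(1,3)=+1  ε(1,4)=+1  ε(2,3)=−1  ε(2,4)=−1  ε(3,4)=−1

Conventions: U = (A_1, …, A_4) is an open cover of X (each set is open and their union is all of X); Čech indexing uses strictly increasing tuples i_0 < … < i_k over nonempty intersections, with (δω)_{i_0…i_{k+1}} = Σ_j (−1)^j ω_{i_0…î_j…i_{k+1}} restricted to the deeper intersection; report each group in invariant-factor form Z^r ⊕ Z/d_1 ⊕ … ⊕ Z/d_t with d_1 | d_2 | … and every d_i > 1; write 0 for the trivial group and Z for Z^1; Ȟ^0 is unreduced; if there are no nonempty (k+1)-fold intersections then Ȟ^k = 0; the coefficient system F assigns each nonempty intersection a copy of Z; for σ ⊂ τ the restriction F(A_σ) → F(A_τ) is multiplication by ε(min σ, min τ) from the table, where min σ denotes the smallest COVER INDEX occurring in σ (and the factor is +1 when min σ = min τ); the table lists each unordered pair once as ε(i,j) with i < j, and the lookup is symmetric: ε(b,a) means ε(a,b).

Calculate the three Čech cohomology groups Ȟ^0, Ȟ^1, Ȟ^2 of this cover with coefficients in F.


intersection data:
  A12={p1,p2,p11,p12} A14={p6,p7,p15} A23={p14,p17} A34={p3,p4}
C dims 4,4; δ0: rk 4, SNF 1^3·2
Ȟ^0 = (4 − 4) − 0 = 0, so Ȟ^0 ≅ 0
Ȟ^1 = (4 − 0) − 4 = 0 plus torsion [2], so Ȟ^1 ≅ Z/2
Ȟ^2 = (0 − 0) − 0 = 0, so Ȟ^2 ≅ 0

Ȟ^0 = 0; Ȟ^1 = Z/2; Ȟ^2 = 0


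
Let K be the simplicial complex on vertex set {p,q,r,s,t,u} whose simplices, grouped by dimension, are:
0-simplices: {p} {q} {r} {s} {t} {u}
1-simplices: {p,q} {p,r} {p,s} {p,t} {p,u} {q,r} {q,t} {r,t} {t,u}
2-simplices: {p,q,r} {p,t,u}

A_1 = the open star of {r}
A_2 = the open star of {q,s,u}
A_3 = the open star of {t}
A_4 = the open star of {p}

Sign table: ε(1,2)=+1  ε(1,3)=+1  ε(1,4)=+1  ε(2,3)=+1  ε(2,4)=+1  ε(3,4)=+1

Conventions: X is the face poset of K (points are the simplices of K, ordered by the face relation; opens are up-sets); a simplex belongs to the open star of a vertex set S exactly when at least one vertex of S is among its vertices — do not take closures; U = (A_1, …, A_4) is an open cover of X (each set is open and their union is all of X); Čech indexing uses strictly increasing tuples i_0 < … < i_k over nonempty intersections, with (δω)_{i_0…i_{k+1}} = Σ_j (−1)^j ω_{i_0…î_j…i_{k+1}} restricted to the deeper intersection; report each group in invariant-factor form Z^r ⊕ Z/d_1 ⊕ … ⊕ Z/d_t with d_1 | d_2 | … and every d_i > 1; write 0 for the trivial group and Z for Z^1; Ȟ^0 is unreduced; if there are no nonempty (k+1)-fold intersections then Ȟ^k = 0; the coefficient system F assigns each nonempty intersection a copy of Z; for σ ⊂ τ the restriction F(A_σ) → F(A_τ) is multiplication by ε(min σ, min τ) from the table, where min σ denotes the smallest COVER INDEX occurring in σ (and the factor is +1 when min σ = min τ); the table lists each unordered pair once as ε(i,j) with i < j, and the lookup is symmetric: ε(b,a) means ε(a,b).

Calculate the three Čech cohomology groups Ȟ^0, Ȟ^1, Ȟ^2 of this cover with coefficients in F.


nerve of the cover:
  A1={{r},{p,r},{q,r},{r,t},{p,q,r}} A2={{q},{s},{u},{p,q},{p,s},{p,u},{q,r},{q,t},{t,u},{p,q,r},{p,t,u}} A3={{t},{p,t},{q,t},{r,t},{t,u},{p,t,u}} A4={{p},{p,q},{p,r},{p,s},{p,t},{p,u},{p,q,r},{p,t,u}}
  A12={{q,r},{p,q,r}} A13={{r,t}} A14={{p,r},{p,q,r}} A23={{q,t},{t,u},{p,t,u}} A24={{p,q},{p,s},{p,u},{p,q,r},{p,t,u}} A34={{p,t},{p,t,u}}
  A124={{p,q,r}} A234={{p,t,u}}
C dims 4,6,2; δ0: rk 3, SNF 1^3; δ1: rk 2, SNF 1^2
Ȟ^0 = (4 − 3) − 0 = 1, so Ȟ^0 ≅ Z
Ȟ^1 = (6 − 2) − 3 = 1, so Ȟ^1 ≅ Z
Ȟ^2 = (2 − 0) − 2 = 0, so Ȟ^2 ≅ 0

Ȟ^0 = Z, Ȟ^1 = Z, Ȟ^2 = 0


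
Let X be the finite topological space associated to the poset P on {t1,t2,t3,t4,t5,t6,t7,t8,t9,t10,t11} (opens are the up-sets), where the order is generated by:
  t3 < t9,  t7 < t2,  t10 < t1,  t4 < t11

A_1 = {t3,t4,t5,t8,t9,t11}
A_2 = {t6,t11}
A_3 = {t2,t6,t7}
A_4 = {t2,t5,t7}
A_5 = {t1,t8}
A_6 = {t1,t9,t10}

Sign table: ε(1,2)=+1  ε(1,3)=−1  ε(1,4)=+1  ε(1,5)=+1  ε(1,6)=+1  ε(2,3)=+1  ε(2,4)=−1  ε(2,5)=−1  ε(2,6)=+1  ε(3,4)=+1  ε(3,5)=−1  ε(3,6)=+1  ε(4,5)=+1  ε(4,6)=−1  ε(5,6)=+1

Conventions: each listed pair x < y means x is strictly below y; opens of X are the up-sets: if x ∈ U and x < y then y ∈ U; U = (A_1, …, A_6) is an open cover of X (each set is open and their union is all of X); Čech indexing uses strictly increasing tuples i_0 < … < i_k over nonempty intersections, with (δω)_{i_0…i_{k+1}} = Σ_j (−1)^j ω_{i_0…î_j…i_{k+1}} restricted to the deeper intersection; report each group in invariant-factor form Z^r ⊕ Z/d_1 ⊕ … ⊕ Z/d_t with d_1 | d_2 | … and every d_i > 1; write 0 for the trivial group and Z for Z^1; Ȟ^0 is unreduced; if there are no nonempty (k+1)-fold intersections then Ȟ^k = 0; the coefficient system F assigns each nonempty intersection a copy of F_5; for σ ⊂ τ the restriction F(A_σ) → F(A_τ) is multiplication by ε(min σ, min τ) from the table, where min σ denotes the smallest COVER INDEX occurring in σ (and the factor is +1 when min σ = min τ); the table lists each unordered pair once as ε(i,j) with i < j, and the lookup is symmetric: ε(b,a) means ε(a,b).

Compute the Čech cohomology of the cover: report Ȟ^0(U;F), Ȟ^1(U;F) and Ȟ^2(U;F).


Ȟ^0(U;F) ≅ Z/5, Ȟ^1(U;F) ≅ Z/5 ⊕ Z/5 and Ȟ^2(U;F) ≅ 0

nonempty intersections:
  A12={t11} A14={t5} A15={t8} A16={t9} A23={t6} A34={t2,t7} A56={t1}
C dims 6,7; δ0: rk_F5 5
Ȟ^0: (6−5)−0=1 ⇒ Z/5
Ȟ^1: (7−0)−5=2 ⇒ Z/5 ⊕ Z/5
Ȟ^2: (0−0)−0=0 ⇒ 0


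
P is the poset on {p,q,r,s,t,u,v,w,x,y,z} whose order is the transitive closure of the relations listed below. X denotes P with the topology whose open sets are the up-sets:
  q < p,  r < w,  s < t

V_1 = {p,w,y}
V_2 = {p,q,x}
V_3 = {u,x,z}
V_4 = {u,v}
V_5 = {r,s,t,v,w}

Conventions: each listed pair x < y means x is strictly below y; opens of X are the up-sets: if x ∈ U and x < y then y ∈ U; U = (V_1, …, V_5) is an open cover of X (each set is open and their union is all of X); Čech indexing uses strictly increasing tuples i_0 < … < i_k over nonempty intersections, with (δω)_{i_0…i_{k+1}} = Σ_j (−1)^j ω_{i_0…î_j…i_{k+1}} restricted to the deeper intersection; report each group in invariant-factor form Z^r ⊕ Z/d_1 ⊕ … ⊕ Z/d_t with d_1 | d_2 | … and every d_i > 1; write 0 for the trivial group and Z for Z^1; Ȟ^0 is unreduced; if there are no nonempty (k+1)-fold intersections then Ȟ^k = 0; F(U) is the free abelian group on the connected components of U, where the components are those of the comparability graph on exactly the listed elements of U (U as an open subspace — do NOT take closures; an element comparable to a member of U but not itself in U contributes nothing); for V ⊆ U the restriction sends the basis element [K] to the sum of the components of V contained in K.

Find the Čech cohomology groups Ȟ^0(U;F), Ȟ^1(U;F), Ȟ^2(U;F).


Ȟ^0 ≅ Z^8, Ȟ^1 ≅ 0, Ȟ^2 ≅ 0

nonempty intersections:
  V12={p} V15={w} V23={x} V34={u} V45={v}
components per intersection:
  V1: {p} {w} {y}
  V2: {p,q} {x}
  V3: {u} {x} {z}
  V4: {u} {v}
  V5: {r,w} {s,t} {v}
  V12: {p}
  V15: {w}
  V23: {x}
  V34: {u}
  V45: {v}
C dims 13,5; δ0: rk 5, SNF 1^5
Ȟ^0: (13−5)−0=8 ⇒ Z^8
Ȟ^1: (5−0)−5=0 ⇒ 0
Ȟ^2: (0−0)−0=0 ⇒ 0


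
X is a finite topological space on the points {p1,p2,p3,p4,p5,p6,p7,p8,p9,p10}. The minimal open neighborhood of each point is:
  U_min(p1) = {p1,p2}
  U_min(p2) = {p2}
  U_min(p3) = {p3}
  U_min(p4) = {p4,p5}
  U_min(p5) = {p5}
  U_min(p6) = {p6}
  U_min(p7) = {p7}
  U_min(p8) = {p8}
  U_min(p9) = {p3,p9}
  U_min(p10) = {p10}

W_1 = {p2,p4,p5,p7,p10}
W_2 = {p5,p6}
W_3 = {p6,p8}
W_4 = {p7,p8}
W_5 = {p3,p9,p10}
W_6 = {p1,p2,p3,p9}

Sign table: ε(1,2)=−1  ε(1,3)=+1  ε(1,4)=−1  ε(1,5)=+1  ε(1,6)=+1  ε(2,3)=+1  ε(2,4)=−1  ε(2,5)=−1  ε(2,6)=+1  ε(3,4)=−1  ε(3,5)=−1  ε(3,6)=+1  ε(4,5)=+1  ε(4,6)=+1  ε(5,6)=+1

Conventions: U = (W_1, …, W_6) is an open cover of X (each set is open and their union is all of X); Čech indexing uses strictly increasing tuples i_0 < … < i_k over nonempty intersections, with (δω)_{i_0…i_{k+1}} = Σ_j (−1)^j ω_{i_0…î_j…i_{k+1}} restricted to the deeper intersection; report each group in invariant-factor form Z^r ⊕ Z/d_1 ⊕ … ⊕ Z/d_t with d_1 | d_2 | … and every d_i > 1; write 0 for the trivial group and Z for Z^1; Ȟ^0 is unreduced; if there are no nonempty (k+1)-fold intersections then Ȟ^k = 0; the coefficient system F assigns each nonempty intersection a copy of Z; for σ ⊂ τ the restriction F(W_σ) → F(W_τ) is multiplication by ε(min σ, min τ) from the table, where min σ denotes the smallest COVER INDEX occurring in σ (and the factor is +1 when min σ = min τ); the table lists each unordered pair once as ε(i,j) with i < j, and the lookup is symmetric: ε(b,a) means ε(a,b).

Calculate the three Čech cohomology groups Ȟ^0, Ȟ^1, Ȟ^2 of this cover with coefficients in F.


nerve simplices:
  W12={p5} W14={p7} W15={p10} W16={p2} W23={p6} W34={p8} W56={p3,p9}
C dims 6,7; δ0: rk 6, SNF 1^5·2
degree 0: 6−6−0 = 0 → Ȟ^0 ≅ 0
degree 1: 7−0−6 = 1 plus torsion [2] → Ȟ^1 ≅ Z ⊕ Z/2
degree 2: 0−0−0 = 0 → Ȟ^2 ≅ 0

Ȟ^0(U;F) ≅ 0,  Ȟ^1(U;F) ≅ Z ⊕ Z/2,  Ȟ^2(U;F) ≅ 0


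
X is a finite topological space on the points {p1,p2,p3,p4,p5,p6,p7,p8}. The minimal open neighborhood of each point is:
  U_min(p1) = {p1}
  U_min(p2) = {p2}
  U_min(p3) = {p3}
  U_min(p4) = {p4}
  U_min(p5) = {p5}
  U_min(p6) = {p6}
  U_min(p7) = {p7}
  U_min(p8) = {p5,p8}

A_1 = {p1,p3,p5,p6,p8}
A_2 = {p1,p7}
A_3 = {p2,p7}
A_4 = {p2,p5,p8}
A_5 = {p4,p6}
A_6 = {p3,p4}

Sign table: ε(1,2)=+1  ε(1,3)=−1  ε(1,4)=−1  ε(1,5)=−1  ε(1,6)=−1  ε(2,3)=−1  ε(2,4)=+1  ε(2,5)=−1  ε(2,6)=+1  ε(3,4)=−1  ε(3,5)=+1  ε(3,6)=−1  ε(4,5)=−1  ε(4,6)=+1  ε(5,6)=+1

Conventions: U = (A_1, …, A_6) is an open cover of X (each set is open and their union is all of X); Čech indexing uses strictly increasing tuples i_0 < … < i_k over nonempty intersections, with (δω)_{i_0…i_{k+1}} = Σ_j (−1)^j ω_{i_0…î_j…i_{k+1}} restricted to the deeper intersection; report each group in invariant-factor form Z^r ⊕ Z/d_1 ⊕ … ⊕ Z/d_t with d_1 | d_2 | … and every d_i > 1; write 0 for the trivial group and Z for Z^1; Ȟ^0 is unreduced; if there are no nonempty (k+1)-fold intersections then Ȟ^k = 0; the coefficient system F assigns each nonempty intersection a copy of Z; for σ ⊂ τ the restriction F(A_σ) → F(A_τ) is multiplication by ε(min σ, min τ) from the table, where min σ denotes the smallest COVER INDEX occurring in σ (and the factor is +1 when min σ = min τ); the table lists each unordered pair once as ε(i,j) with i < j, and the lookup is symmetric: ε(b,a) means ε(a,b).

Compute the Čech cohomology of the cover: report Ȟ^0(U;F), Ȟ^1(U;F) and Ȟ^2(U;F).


intersection data:
  A12={p1} A14={p5,p8} A15={p6} A16={p3} A23={p7} A34={p2} A56={p4}
C dims 6,7; δ0: rk 6, SNF 1^5·2
Ȟ^0 = (6 − 6) − 0 = 0, so Ȟ^0 ≅ 0
Ȟ^1 = (7 − 0) − 6 = 1 plus torsion [2], so Ȟ^1 ≅ Z ⊕ Z/2
Ȟ^2 = (0 − 0) − 0 = 0, so Ȟ^2 ≅ 0

Ȟ^0(U;F) ≅ 0; Ȟ^1(U;F) ≅ Z ⊕ Z/2; Ȟ^2(U;F) ≅ 0


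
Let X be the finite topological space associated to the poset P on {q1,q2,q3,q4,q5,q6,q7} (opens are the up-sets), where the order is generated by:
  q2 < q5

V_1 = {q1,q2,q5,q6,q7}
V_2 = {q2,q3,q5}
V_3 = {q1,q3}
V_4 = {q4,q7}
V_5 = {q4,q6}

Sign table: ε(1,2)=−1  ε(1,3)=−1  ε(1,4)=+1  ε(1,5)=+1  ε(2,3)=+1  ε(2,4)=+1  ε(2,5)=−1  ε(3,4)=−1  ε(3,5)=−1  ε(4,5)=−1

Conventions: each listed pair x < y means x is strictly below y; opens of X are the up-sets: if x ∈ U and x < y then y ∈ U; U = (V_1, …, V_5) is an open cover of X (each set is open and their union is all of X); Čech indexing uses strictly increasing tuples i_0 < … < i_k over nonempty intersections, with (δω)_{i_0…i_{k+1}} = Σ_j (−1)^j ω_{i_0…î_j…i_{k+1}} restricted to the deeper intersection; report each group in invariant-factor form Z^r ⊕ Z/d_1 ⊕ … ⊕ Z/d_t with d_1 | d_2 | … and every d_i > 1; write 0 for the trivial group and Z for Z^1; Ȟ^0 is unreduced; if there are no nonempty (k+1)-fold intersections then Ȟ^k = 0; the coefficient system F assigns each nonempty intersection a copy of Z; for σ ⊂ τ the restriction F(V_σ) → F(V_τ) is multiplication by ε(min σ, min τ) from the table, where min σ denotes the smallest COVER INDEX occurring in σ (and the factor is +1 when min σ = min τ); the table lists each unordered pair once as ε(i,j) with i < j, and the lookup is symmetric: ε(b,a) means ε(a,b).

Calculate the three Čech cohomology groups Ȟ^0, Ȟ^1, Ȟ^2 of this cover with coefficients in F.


Ȟ^0 ≅ 0, Ȟ^1 ≅ Z ⊕ Z/2, Ȟ^2 ≅ 0

nerve of the cover:
  V12={q2,q5} V13={q1} V14={q7} V15={q6} V23={q3} V45={q4}
C dims 5,6; δ0: rk 5, SNF 1^4·2
Ȟ^0 = (5 − 5) − 0 = 0, so Ȟ^0 ≅ 0
Ȟ^1 = (6 − 0) − 5 = 1 plus torsion [2], so Ȟ^1 ≅ Z ⊕ Z/2
Ȟ^2 = (0 − 0) − 0 = 0, so Ȟ^2 ≅ 0


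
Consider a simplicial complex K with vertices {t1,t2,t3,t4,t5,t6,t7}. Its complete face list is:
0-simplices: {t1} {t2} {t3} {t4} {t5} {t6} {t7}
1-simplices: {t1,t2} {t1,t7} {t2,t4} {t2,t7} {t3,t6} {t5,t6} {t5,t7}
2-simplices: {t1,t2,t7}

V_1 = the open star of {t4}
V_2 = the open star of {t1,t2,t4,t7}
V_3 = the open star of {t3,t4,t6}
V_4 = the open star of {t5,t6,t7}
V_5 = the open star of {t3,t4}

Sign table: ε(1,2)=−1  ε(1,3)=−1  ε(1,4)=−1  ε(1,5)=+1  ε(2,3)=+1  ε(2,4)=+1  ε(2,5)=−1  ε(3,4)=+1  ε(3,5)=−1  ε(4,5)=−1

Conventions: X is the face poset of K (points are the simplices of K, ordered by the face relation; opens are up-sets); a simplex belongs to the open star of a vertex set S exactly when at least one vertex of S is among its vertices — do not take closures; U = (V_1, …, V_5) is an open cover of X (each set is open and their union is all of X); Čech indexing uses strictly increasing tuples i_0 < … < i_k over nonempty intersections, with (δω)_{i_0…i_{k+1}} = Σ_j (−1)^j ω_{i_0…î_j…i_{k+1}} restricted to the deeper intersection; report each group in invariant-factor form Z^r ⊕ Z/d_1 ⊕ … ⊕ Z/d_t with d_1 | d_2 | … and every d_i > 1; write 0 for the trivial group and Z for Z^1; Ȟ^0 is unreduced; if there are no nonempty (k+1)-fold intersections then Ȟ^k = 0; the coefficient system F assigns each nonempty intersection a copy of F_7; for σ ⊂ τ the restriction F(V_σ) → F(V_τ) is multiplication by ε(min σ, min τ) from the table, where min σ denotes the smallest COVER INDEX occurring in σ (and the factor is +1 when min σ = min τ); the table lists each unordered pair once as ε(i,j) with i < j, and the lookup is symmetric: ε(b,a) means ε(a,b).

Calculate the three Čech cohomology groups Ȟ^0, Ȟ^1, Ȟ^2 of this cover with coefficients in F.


Ȟ^0(U;F) ≅ Z/7, Ȟ^1(U;F) ≅ Z/7 and Ȟ^2(U;F) ≅ 0

intersection data:
  V1={{t4},{t2,t4}} V2={{t1},{t2},{t4},{t7},{t1,t2},{t1,t7},{t2,t4},{t2,t7},{t5,t7},{t1,t2,t7}} V3={{t3},{t4},{t6},{t2,t4},{t3,t6},{t5,t6}} V4={{t5},{t6},{t7},{t1,t7},{t2,t7},{t3,t6},{t5,t6},{t5,t7},{t1,t2,t7}} V5={{t3},{t4},{t2,t4},{t3,t6}}
  V12={{t4},{t2,t4}} V13={{t4},{t2,t4}} V15={{t4},{t2,t4}} V23={{t4},{t2,t4}} V24={{t7},{t1,t7},{t2,t7},{t5,t7},{t1,t2,t7}} V25={{t4},{t2,t4}} V34={{t6},{t3,t6},{t5,t6}} V35={{t3},{t4},{t2,t4},{t3,t6}} V45={{t3,t6}}
  V123={{t4},{t2,t4}} V125={{t4},{t2,t4}} V135={{t4},{t2,t4}} V235={{t4},{t2,t4}} V345={{t3,t6}}
  V1235={{t4},{t2,t4}}
C dims 5,9,5,1; δ0: rk_F7 4; δ1: rk_F7 4; δ2: rk_F7 1
Ȟ^0 = (5 − 4) − 0 = 1, so Ȟ^0 ≅ Z/7
Ȟ^1 = (9 − 4) − 4 = 1, so Ȟ^1 ≅ Z/7
Ȟ^2 = (5 − 1) − 4 = 0, so Ȟ^2 ≅ 0


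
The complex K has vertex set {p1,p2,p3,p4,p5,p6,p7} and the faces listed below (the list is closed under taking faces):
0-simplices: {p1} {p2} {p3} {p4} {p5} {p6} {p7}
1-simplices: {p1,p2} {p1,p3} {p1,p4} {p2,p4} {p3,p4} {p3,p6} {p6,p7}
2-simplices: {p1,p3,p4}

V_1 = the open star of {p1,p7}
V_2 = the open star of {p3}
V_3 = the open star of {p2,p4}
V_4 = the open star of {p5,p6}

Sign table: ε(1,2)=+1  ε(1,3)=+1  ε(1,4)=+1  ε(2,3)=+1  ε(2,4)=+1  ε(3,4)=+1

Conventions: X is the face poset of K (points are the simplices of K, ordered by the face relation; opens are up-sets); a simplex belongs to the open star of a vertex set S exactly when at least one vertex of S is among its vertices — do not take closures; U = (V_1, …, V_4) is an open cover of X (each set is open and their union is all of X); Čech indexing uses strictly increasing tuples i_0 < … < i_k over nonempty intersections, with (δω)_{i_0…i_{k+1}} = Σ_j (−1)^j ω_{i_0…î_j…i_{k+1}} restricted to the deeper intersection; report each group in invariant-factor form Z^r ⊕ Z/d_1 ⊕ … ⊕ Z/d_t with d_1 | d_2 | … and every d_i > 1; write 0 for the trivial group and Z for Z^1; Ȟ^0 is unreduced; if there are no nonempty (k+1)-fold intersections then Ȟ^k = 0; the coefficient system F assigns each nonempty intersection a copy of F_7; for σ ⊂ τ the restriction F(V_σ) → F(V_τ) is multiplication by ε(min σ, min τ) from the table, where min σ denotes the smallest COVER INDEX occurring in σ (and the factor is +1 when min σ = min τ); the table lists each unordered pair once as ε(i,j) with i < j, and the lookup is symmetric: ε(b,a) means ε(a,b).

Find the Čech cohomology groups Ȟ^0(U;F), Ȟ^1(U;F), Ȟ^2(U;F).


Ȟ^0(U;F) ≅ Z/7,  Ȟ^1(U;F) ≅ Z/7,  Ȟ^2(U;F) ≅ 0

nonempty intersections:
  V1={{p1},{p7},{p1,p2},{p1,p3},{p1,p4},{p6,p7},{p1,p3,p4}} V2={{p3},{p1,p3},{p3,p4},{p3,p6},{p1,p3,p4}} V3={{p2},{p4},{p1,p2},{p1,p4},{p2,p4},{p3,p4},{p1,p3,p4}} V4={{p5},{p6},{p3,p6},{p6,p7}}
  V12={{p1,p3},{p1,p3,p4}} V13={{p1,p2},{p1,p4},{p1,p3,p4}} V14={{p6,p7}} V23={{p3,p4},{p1,p3,p4}} V24={{p3,p6}}
  V123={{p1,p3,p4}}
C dims 4,5,1; δ0: rk_F7 3; δ1: rk_F7 1
Ȟ^0: (4−3)−0=1 ⇒ Z/7
Ȟ^1: (5−1)−3=1 ⇒ Z/7
Ȟ^2: (1−0)−1=0 ⇒ 0


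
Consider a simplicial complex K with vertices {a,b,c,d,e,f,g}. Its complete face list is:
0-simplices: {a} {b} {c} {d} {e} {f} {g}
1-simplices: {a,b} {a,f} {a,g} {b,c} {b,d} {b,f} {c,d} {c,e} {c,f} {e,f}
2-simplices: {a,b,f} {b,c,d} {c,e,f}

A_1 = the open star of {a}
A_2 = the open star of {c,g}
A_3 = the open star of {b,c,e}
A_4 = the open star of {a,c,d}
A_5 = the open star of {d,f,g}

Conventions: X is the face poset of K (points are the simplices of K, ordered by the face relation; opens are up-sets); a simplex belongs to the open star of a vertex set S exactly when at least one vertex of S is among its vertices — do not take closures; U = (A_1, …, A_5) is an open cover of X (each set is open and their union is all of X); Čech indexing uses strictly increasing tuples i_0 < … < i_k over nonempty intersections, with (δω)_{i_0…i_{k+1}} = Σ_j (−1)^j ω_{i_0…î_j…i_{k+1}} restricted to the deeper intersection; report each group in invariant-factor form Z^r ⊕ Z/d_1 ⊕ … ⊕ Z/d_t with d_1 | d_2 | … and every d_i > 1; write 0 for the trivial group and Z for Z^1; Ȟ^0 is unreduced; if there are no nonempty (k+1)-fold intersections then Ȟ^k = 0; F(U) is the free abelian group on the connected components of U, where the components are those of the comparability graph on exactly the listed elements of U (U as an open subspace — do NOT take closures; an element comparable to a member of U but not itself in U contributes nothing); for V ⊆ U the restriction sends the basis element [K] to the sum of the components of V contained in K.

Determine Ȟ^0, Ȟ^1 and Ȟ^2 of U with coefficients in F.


nerve simplices:
  A1={{a},{a,b},{a,f},{a,g},{a,b,f}} A2={{c},{g},{a,g},{b,c},{c,d},{c,e},{c,f},{b,c,d},{c,e,f}} A3={{b},{c},{e},{a,b},{b,c},{b,d},{b,f},{c,d},{c,e},{c,f},{e,f},{a,b,f},{b,c,d},{c,e,f}} A4={{a},{c},{d},{a,b},{a,f},{a,g},{b,c},{b,d},{c,d},{c,e},{c,f},{a,b,f},{b,c,d},{c,e,f}} A5={{d},{f},{g},{a,f},{a,g},{b,d},{b,f},{c,d},{c,f},{e,f},{a,b,f},{b,c,d},{c,e,f}}
  A12={{a,g}} A13={{a,b},{a,b,f}} A14={{a},{a,b},{a,f},{a,g},{a,b,f}} A15={{a,f},{a,g},{a,b,f}} A23={{c},{b,c},{c,d},{c,e},{c,f},{b,c,d},{c,e,f}} A24={{c},{a,g},{b,c},{c,d},{c,e},{c,f},{b,c,d},{c,e,f}} A25={{g},{a,g},{c,d},{c,f},{b,c,d},{c,e,f}} A34={{c},{a,b},{b,c},{b,d},{c,d},{c,e},{c,f},{a,b,f},{b,c,d},{c,e,f}} A35={{b,d},{b,f},{c,d},{c,f},{e,f},{a,b,f},{b,c,d},{c,e,f}} A45={{d},{a,f},{a,g},{b,d},{c,d},{c,f},{a,b,f},{b,c,d},{c,e,f}}
  A124={{a,g}} A125={{a,g}} A134={{a,b},{a,b,f}} A135={{a,b,f}} A145={{a,f},{a,g},{a,b,f}} A234={{c},{b,c},{c,d},{c,e},{c,f},{b,c,d},{c,e,f}} A235={{c,d},{c,f},{b,c,d},{c,e,f}} A245={{a,g},{c,d},{c,f},{b,c,d},{c,e,f}} A345={{b,d},{c,d},{c,f},{a,b,f},{b,c,d},{c,e,f}}
  A1245={{a,g}} A1345={{a,b,f}} A2345={{c,d},{c,f},{b,c,d},{c,e,f}}
components per intersection:
  A1: {{a},{a,b},{a,f},{a,g},{a,b,f}}
  A2: {{c},{b,c},{c,d},{c,e},{c,f},{b,c,d},{c,e,f}} {{g},{a,g}}
  A3: {{b},{c},{e},{a,b},{b,c},{b,d},{b,f},{c,d},{c,e},{c,f},{e,f},{a,b,f},{b,c,d},{c,e,f}}
  A4: {{a},{a,b},{a,f},{a,g},{a,b,f}} {{c},{d},{b,c},{b,d},{c,d},{c,e},{c,f},{b,c,d},{c,e,f}}
  A5: {{d},{b,d},{c,d},{b,c,d}} {{f},{a,f},{b,f},{c,f},{e,f},{a,b,f},{c,e,f}} {{g},{a,g}}
  A12: {{a,g}}
  A13: {{a,b},{a,b,f}}
  A14: {{a},{a,b},{a,f},{a,g},{a,b,f}}
  A15: {{a,f},{a,b,f}} {{a,g}}
  A23: {{c},{b,c},{c,d},{c,e},{c,f},{b,c,d},{c,e,f}}
  A24: {{c},{b,c},{c,d},{c,e},{c,f},{b,c,d},{c,e,f}} {{a,g}}
  A25: {{g},{a,g}} {{c,d},{b,c,d}} {{c,f},{c,e,f}}
  A34: {{c},{b,c},{b,d},{c,d},{c,e},{c,f},{b,c,d},{c,e,f}} {{a,b},{a,b,f}}
  A35: {{b,d},{c,d},{b,c,d}} {{b,f},{a,b,f}} {{c,f},{e,f},{c,e,f}}
  A45: {{d},{b,d},{c,d},{b,c,d}} {{a,f},{a,b,f}} {{a,g}} {{c,f},{c,e,f}}
  A124: {{a,g}}
  A125: {{a,g}}
  A134: {{a,b},{a,b,f}}
  A135: {{a,b,f}}
  A145: {{a,f},{a,b,f}} {{a,g}}
  A234: {{c},{b,c},{c,d},{c,e},{c,f},{b,c,d},{c,e,f}}
  A235: {{c,d},{b,c,d}} {{c,f},{c,e,f}}
  A245: {{a,g}} {{c,d},{b,c,d}} {{c,f},{c,e,f}}
  A345: {{b,d},{c,d},{b,c,d}} {{c,f},{c,e,f}} {{a,b,f}}
  A1245: {{a,g}}
  A1345: {{a,b,f}}
  A2345: {{c,d},{b,c,d}} {{c,f},{c,e,f}}
C dims 9,20,15,4; δ0: rk 8, SNF 1^8; δ1: rk 11, SNF 1^11; δ2: rk 4, SNF 1^4
degree 0: 9−8−0 = 1 → Ȟ^0 ≅ Z
degree 1: 20−11−8 = 1 → Ȟ^1 ≅ Z
degree 2: 15−4−11 = 0 → Ȟ^2 ≅ 0

Ȟ^0 ≅ Z; Ȟ^1 ≅ Z; Ȟ^2 ≅ 0


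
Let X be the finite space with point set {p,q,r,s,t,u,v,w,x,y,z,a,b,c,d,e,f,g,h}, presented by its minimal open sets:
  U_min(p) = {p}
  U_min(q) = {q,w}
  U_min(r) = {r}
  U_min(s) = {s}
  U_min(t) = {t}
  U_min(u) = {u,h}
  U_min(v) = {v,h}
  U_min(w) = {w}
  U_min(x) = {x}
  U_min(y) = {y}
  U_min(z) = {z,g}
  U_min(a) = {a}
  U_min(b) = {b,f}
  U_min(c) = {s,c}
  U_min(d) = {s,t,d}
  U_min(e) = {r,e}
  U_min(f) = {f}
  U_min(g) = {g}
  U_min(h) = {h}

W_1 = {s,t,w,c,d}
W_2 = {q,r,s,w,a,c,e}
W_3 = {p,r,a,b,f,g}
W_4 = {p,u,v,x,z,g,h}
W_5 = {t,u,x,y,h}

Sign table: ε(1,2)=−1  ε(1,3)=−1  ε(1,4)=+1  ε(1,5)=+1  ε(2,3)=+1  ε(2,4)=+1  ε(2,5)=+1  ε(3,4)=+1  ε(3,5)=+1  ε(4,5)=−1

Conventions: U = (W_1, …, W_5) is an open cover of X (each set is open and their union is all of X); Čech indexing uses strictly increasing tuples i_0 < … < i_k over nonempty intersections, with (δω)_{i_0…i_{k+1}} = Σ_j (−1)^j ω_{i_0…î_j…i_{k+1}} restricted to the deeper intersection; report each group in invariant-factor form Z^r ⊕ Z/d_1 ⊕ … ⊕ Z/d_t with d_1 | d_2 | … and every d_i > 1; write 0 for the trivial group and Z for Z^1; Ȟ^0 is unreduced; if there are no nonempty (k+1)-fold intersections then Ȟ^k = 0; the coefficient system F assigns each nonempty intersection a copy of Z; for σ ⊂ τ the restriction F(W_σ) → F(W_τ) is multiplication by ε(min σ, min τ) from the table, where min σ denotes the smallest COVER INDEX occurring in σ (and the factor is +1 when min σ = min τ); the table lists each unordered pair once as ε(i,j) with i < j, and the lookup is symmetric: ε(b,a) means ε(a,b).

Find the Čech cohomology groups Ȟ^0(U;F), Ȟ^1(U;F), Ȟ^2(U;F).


Ȟ^0(U;F) ≅ Z, Ȟ^1(U;F) ≅ Z and Ȟ^2(U;F) ≅ 0

nonempty intersections:
  W12={s,w,c} W15={t} W23={r,a} W34={p,g} W45={u,x,h}
C dims 5,5; δ0: rk 4, SNF 1^4
Ȟ^0: (5−4)−0=1 ⇒ Z
Ȟ^1: (5−0)−4=1 ⇒ Z
Ȟ^2: (0−0)−0=0 ⇒ 0


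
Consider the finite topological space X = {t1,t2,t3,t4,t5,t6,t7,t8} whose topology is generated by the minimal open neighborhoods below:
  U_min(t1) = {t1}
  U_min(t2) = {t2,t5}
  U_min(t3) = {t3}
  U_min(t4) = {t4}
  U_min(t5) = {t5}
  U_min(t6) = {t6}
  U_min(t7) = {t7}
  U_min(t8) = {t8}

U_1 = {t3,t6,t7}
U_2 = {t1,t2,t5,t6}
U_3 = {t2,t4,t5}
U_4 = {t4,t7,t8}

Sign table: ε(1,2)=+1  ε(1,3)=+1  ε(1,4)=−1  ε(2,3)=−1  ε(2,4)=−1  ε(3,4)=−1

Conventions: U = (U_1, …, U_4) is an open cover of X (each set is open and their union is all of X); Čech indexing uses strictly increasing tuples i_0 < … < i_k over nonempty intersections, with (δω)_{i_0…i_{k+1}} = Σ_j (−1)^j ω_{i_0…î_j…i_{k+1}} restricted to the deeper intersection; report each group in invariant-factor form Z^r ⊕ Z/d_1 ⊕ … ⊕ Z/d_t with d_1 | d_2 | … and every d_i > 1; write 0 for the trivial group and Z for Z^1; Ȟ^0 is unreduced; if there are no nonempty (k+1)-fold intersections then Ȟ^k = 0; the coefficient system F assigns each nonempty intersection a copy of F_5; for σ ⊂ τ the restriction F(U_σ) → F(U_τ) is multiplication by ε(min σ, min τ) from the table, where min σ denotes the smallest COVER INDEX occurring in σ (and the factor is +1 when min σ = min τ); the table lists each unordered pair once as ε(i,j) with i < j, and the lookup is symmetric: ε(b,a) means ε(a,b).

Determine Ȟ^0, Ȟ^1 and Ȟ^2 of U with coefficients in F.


nonempty overlaps:
  U12={t6} U14={t7} U23={t2,t5} U34={t4}
C dims 4,4; δ0: rk_F5 4
degree 0: 4−4−0 = 0 → Ȟ^0 ≅ 0
degree 1: 4−0−4 = 0 → Ȟ^1 ≅ 0
degree 2: 0−0−0 = 0 → Ȟ^2 ≅ 0

Ȟ^0 ≅ 0, Ȟ^1 ≅ 0, Ȟ^2 ≅ 0
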